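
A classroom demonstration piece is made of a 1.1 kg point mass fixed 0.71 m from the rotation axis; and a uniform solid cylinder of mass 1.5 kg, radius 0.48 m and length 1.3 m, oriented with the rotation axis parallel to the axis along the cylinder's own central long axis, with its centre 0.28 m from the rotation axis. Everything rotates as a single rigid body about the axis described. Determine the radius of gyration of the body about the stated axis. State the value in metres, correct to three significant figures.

Point mass: I_cm = 0; centre at d = 0.71 m, so the parallel axis theorem gives I = 0 + (1.1)(0.71)² = 0.55451 kg m^2.
Solid cylinder: I_cm = (1/2)MR² = (1/2)(1.5)(0.48)² = 0.1728 kg m^2; centre at d = 0.28 m, so the parallel axis theorem gives I = 0.1728 + (1.5)(0.28)² = 0.2904 kg m^2.
Total I = 0.84491 kg m^2; total mass M = 2.6 kg.
k = √(I/M) = √(0.84491/2.6) = 0.57006 m.

0.570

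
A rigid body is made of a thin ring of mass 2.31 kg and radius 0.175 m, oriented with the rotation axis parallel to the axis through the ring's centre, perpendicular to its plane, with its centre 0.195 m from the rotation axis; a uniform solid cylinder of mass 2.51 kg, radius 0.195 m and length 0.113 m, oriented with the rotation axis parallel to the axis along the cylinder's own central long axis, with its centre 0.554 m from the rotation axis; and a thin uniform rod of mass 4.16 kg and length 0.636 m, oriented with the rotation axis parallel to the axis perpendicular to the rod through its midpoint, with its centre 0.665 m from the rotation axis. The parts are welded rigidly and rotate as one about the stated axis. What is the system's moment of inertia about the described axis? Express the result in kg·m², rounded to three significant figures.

2.96

Thin ring: I_cm = MR² = (2.31)(0.175)² = 0.070744 kg·m²; centre at d = 0.195 m, so the parallel axis theorem gives I = 0.070744 + (2.31)(0.195)² = 0.15858 kg·m².
Solid cylinder: I_cm = (1/2)MR² = (1/2)(2.51)(0.195)² = 0.047721 kg·m²; centre at d = 0.554 m, so the parallel axis theorem gives I = 0.047721 + (2.51)(0.554)² = 0.81808 kg·m².
Thin rod: I_cm = (1/12)ML² = (1/12)(4.16)(0.636)² = 0.14023 kg·m²; centre at d = 0.665 m, so the parallel axis theorem gives I = 0.14023 + (4.16)(0.665)² = 1.9799 kg·m².
Total I = 0.15858 + 0.81808 + 1.9799 = 2.9565 kg·m².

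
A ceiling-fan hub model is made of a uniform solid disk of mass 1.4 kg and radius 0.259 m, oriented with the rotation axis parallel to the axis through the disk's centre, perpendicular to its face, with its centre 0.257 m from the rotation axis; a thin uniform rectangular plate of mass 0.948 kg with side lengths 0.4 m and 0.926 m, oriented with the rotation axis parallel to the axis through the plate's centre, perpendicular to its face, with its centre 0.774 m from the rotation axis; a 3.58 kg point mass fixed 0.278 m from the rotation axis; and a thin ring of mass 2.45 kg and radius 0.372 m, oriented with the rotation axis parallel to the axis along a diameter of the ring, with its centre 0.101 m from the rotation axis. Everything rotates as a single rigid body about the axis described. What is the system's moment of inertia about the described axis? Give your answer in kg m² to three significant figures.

1.26

Solid disk: I_cm = (1/2)MR² = (1/2)(1.4)(0.259)² = 0.046957 kg m²; centre at d = 0.257 m, so the parallel axis theorem gives I = 0.046957 + (1.4)(0.257)² = 0.13943 kg m².
Rectangular plate: I_cm = (1/12)M(a²+b²) = (1/12)(0.948)[(0.4)² + (0.926)²] = 0.080381 kg m²; centre at d = 0.774 m, so the parallel axis theorem gives I = 0.080381 + (0.948)(0.774)² = 0.6483 kg m².
Point mass: I_cm = 0; centre at d = 0.278 m, so the parallel axis theorem gives I = 0 + (3.58)(0.278)² = 0.27668 kg m².
Thin ring: I_cm = (1/2)MR² = (1/2)(2.45)(0.372)² = 0.16952 kg m²; centre at d = 0.101 m, so the parallel axis theorem gives I = 0.16952 + (2.45)(0.101)² = 0.19451 kg m².
Total I = 0.13943 + 0.6483 + 0.27668 + 0.19451 = 1.2589 kg m².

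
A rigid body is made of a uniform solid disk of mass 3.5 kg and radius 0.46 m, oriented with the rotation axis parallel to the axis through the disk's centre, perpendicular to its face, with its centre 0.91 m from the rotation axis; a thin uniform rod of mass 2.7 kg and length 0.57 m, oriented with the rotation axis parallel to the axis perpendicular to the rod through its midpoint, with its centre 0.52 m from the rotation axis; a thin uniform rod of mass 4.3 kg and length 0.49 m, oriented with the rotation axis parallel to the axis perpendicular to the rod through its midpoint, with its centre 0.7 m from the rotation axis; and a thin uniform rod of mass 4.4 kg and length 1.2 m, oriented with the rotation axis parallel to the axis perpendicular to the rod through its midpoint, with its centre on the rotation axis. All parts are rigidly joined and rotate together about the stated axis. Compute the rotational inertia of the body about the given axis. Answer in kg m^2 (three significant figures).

6.79

Solid disk: I_cm = (1/2)MR² = (1/2)(3.5)(0.46)² = 0.3703 kg m^2; centre at d = 0.91 m, so the parallel axis theorem gives I = 0.3703 + (3.5)(0.91)² = 3.2687 kg m^2.
Thin rod: I_cm = (1/12)ML² = (1/12)(2.7)(0.57)² = 0.073103 kg m^2; centre at d = 0.52 m, so the parallel axis theorem gives I = 0.073103 + (2.7)(0.52)² = 0.80318 kg m^2.
Thin rod: I_cm = (1/12)ML² = (1/12)(4.3)(0.49)² = 0.086036 kg m^2; centre at d = 0.7 m, so the parallel axis theorem gives I = 0.086036 + (4.3)(0.7)² = 2.193 kg m^2.
Thin rod: I_cm = (1/12)ML² = (1/12)(4.4)(1.2)² = 0.528 kg m^2; axis through the centre, so I = 0.528 kg m^2.
Total I = 3.2687 + 0.80318 + 2.193 + 0.528 = 6.7929 kg m^2.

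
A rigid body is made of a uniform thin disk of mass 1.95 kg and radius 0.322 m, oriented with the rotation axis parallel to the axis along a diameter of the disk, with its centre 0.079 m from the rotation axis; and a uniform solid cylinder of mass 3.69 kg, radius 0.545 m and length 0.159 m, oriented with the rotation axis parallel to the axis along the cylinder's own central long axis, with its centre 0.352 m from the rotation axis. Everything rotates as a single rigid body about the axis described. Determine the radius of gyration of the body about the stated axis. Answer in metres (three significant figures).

0.435

Thin disk: I_cm = (1/4)MR² = (1/4)(1.95)(0.322)² = 0.050546 kg m²; centre at d = 0.079 m, so the parallel axis theorem gives I = 0.050546 + (1.95)(0.079)² = 0.062716 kg m².
Solid cylinder: I_cm = (1/2)MR² = (1/2)(3.69)(0.545)² = 0.54801 kg m²; centre at d = 0.352 m, so the parallel axis theorem gives I = 0.54801 + (3.69)(0.352)² = 1.0052 kg m².
Total I = 1.0679 kg m²; total mass M = 5.64 kg.
k = √(I/M) = √(1.0679/5.64) = 0.43514 m.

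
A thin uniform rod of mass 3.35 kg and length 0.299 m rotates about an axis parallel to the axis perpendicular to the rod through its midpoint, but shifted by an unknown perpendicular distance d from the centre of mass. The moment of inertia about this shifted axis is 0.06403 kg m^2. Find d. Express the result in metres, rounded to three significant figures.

0.108

About the centre-of-mass axis, I_cm = (1/12)ML² = (1/12)(3.35)(0.299)² = 0.024958 kg m^2.
Parallel axis theorem: I = I_cm + Md², so Md² = 0.06403 − 0.024958 = 0.039072 kg m^2.
d = √(0.039072 / 3.35) = 0.108 m.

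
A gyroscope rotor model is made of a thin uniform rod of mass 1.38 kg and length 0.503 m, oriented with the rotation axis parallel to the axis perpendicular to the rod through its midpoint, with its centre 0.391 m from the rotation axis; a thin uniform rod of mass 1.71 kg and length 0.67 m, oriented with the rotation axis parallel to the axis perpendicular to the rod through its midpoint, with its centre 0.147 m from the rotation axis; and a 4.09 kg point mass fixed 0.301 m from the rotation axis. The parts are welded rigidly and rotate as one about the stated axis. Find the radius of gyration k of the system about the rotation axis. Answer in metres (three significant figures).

0.315

Thin rod: I_cm = (1/12)ML² = (1/12)(1.38)(0.503)² = 0.029096 kg·m²; centre at d = 0.391 m, so the parallel axis theorem gives I = 0.029096 + (1.38)(0.391)² = 0.24007 kg·m².
Thin rod: I_cm = (1/12)ML² = (1/12)(1.71)(0.67)² = 0.063968 kg·m²; centre at d = 0.147 m, so the parallel axis theorem gives I = 0.063968 + (1.71)(0.147)² = 0.10092 kg·m².
Point mass: I_cm = 0; centre at d = 0.301 m, so the parallel axis theorem gives I = 0 + (4.09)(0.301)² = 0.37056 kg·m².
Total I = 0.71155 kg·m²; total mass M = 7.18 kg.
k = √(I/M) = √(0.71155/7.18) = 0.3148 m.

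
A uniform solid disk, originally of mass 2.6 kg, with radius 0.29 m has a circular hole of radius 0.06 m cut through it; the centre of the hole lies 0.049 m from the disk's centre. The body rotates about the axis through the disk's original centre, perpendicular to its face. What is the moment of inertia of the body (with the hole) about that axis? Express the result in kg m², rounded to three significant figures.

Unpierced body about its centre: I₀ = (1/2)MR² = (1/2)(2.6)(0.29)² = 0.10933 kg m².
The removed disk has mass m = M·(r/R)² = (2.6)(0.06/0.29)² = 0.1113 kg (same uniform areal density).
Its moment of inertia about the rotation axis (parallel-axis theorem): I_hole = (1/2)mr² + md² = (1/2)(0.1113)(0.06)² + (0.1113)(0.049)² = 0.00046755 kg m².
Treating the hole as negative mass, I = I₀ − I_hole = 0.10933 − 0.00046755 = 0.10886 kg m².

0.109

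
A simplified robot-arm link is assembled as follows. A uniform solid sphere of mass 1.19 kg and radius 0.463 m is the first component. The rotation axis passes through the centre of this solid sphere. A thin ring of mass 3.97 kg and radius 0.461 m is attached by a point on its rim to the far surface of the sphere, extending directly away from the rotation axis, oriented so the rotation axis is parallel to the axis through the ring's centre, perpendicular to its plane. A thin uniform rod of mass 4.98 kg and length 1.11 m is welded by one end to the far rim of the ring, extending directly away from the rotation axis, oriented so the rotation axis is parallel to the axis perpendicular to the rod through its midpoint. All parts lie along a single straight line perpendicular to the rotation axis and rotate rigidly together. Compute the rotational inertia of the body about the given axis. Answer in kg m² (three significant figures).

23.6

Solid sphere: I_cm = (2/5)MR² = (2/5)(1.19)(0.463)² = 0.10204 kg m²; axis through the centre, so I = 0.10204 kg m².
Thin ring: I_cm = MR² = (3.97)(0.461)² = 0.84371 kg m²; centre at d = 0.463 + 0.461 = 0.924 m, so I = I_cm + Md² gives I = 0.84371 + (3.97)(0.924)² = 4.2332 kg m².
Thin rod: I_cm = (1/12)ML² = (1/12)(4.98)(1.11)² = 0.51132 kg m²; centre at d = 0.463 + 0.461 + 0.461 + 0.555 = 1.94 m, so I = I_cm + Md² gives I = 0.51132 + (4.98)(1.94)² = 19.254 kg m².
Total I = 0.10204 + 4.2332 + 19.254 = 23.589 kg m².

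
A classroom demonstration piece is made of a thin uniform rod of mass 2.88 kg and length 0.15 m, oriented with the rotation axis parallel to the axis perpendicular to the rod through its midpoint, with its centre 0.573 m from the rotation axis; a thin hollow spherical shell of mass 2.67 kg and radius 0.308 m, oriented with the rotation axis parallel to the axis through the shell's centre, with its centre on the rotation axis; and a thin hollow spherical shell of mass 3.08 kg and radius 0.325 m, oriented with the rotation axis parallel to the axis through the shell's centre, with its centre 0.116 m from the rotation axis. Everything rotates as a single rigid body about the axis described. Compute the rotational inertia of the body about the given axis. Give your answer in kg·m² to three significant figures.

1.38

Thin rod: I_cm = (1/12)ML² = (1/12)(2.88)(0.15)² = 0.0054 kg·m²; centre at d = 0.573 m, so the parallel axis theorem gives I = 0.0054 + (2.88)(0.573)² = 0.95099 kg·m².
Spherical shell: I_cm = (2/3)MR² = (2/3)(2.67)(0.308)² = 0.16886 kg·m²; axis through the centre, so I = 0.16886 kg·m².
Spherical shell: I_cm = (2/3)MR² = (2/3)(3.08)(0.325)² = 0.21688 kg·m²; centre at d = 0.116 m, so the parallel axis theorem gives I = 0.21688 + (3.08)(0.116)² = 0.25833 kg·m².
Total I = 0.95099 + 0.16886 + 0.25833 = 1.3782 kg·m².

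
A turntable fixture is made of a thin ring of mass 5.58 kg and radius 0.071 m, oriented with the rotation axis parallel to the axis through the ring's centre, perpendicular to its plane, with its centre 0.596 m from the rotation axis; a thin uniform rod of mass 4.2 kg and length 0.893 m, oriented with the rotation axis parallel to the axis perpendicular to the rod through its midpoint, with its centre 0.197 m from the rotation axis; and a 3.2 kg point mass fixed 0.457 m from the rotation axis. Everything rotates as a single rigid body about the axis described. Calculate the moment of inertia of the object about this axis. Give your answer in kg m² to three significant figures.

3.12

Thin ring: I_cm = MR² = (5.58)(0.071)² = 0.028129 kg m²; centre at d = 0.596 m, so the parallel axis theorem gives I = 0.028129 + (5.58)(0.596)² = 2.0102 kg m².
Thin rod: I_cm = (1/12)ML² = (1/12)(4.2)(0.893)² = 0.27911 kg m²; centre at d = 0.197 m, so the parallel axis theorem gives I = 0.27911 + (4.2)(0.197)² = 0.4421 kg m².
Point mass: I_cm = 0; centre at d = 0.457 m, so the parallel axis theorem gives I = 0 + (3.2)(0.457)² = 0.66832 kg m².
Total I = 2.0102 + 0.4421 + 0.66832 = 3.1207 kg m².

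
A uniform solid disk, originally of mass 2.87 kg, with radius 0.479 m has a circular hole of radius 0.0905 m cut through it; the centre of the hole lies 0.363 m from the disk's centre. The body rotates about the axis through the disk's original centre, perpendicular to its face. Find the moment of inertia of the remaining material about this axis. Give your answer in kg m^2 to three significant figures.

Unpierced body about its centre: I₀ = (1/2)MR² = (1/2)(2.87)(0.479)² = 0.32925 kg m^2.
The removed disk has mass m = M·(r/R)² = (2.87)(0.0905/0.479)² = 0.10245 kg (same uniform areal density).
Its moment of inertia about the rotation axis (parallel-axis theorem): I_hole = (1/2)mr² + md² = (1/2)(0.10245)(0.0905)² + (0.10245)(0.363)² = 0.013919 kg m^2.
Treating the hole as negative mass, I = I₀ − I_hole = 0.32925 − 0.013919 = 0.31533 kg m^2.

0.315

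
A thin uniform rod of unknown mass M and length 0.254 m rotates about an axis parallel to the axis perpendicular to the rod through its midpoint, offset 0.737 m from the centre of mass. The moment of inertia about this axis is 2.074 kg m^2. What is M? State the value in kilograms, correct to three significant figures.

I = I_cm + Md² = (1/12)ML² + Md² = M·[0.0833333·(0.254)² + (0.737)²] = M·0.54855.
So M = 2.074 / 0.54855 = 3.7809 kg.

3.78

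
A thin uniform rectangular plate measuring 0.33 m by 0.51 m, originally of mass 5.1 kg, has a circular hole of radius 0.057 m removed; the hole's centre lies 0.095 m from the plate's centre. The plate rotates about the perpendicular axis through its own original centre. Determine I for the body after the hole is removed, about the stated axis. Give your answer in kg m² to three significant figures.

0.154

Unpierced body about its centre: I₀ = (1/12)M(a²+b²) = (1/12)(5.1)[(0.33)² + (0.51)²] = 0.15682 kg m².
The removed disk has mass m = M·πr²/(ab) = (5.1)·π(0.057)²/(0.33·0.51) = 0.3093 kg (same uniform areal density).
Its moment of inertia about the rotation axis (parallel-axis theorem): I_hole = (1/2)mr² + md² = (1/2)(0.3093)(0.057)² + (0.3093)(0.095)² = 0.0032939 kg m².
Treating the hole as negative mass, I = I₀ − I_hole = 0.15682 − 0.0032939 = 0.15353 kg m².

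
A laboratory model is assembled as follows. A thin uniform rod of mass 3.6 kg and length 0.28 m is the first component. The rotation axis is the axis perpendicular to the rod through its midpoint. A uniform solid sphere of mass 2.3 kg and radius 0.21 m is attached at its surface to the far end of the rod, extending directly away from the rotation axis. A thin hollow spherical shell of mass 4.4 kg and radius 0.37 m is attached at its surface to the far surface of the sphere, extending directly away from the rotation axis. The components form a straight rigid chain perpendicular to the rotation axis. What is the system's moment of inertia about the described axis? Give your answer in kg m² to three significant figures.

4.55

Thin rod: I_cm = (1/12)ML² = (1/12)(3.6)(0.28)² = 0.02352 kg m²; axis through the centre, so I = 0.02352 kg m².
Solid sphere: I_cm = (2/5)MR² = (2/5)(2.3)(0.21)² = 0.040572 kg m²; centre at d = 0.14 + 0.21 = 0.35 m, so the parallel axis theorem gives I = 0.040572 + (2.3)(0.35)² = 0.32232 kg m².
Spherical shell: I_cm = (2/3)MR² = (2/3)(4.4)(0.37)² = 0.40157 kg m²; centre at d = 0.14 + 0.21 + 0.21 + 0.37 = 0.93 m, so the parallel axis theorem gives I = 0.40157 + (4.4)(0.93)² = 4.2071 kg m².
Total I = 0.02352 + 0.32232 + 4.2071 = 4.553 kg m².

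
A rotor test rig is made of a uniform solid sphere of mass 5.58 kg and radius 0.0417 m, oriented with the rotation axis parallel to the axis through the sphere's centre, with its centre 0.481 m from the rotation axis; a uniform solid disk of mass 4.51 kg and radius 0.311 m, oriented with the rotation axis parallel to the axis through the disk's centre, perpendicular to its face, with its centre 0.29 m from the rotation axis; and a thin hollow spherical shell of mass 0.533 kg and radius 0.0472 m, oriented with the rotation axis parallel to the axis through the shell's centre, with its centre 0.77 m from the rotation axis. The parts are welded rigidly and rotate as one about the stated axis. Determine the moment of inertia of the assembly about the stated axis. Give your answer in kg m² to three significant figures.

Solid sphere: I_cm = (2/5)MR² = (2/5)(5.58)(0.0417)² = 0.0038812 kg m²; centre at d = 0.481 m, so the parallel axis theorem gives I = 0.0038812 + (5.58)(0.481)² = 1.2949 kg m².
Solid disk: I_cm = (1/2)MR² = (1/2)(4.51)(0.311)² = 0.21811 kg m²; centre at d = 0.29 m, so the parallel axis theorem gives I = 0.21811 + (4.51)(0.29)² = 0.5974 kg m².
Spherical shell: I_cm = (2/3)MR² = (2/3)(0.533)(0.0472)² = 0.00079163 kg m²; centre at d = 0.77 m, so the parallel axis theorem gives I = 0.00079163 + (0.533)(0.77)² = 0.31681 kg m².
Total I = 1.2949 + 0.5974 + 0.31681 = 2.2091 kg m².

2.21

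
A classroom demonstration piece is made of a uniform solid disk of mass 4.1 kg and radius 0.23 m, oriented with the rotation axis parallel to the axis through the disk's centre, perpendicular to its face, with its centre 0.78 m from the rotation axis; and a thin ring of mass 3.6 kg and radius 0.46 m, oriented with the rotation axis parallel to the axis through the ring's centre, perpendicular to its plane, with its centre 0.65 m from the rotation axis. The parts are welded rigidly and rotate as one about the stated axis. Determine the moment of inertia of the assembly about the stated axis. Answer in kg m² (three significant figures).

4.89

Solid disk: I_cm = (1/2)MR² = (1/2)(4.1)(0.23)² = 0.10844 kg m²; centre at d = 0.78 m, so the parallel axis theorem gives I = 0.10844 + (4.1)(0.78)² = 2.6029 kg m².
Thin ring: I_cm = MR² = (3.6)(0.46)² = 0.76176 kg m²; centre at d = 0.65 m, so the parallel axis theorem gives I = 0.76176 + (3.6)(0.65)² = 2.2828 kg m².
Total I = 2.6029 + 2.2828 = 4.8856 kg m².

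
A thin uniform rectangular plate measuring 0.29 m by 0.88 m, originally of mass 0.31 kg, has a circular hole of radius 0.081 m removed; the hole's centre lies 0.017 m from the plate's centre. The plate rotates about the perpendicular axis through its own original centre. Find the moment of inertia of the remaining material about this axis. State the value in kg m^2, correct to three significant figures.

0.0221

Unpierced body about its centre: I₀ = (1/12)M(a²+b²) = (1/12)(0.31)[(0.29)² + (0.88)²] = 0.022178 kg m^2.
The removed disk has mass m = M·πr²/(ab) = (0.31)·π(0.081)²/(0.29·0.88) = 0.025038 kg (same uniform areal density).
Its moment of inertia about the rotation axis (parallel-axis theorem): I_hole = (1/2)mr² + md² = (1/2)(0.025038)(0.081)² + (0.025038)(0.017)² = 8.9373e-05 kg m^2.
Treating the hole as negative mass, I = I₀ − I_hole = 0.022178 − 8.9373e-05 = 0.022089 kg m^2.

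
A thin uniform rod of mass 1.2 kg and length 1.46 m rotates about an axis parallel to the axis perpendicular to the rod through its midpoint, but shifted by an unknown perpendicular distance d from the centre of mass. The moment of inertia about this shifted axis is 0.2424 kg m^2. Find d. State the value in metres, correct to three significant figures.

0.156

About the centre-of-mass axis, I_cm = (1/12)ML² = (1/12)(1.2)(1.46)² = 0.21316 kg m^2.
Parallel axis theorem: I = I_cm + Md², so Md² = 0.2424 − 0.21316 = 0.02924 kg m^2.
d = √(0.02924 / 1.2) = 0.1561 m.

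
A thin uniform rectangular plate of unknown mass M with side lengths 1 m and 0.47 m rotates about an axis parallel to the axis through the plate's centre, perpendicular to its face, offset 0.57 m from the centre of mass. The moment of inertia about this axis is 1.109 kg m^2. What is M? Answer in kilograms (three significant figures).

2.60

I = I_cm + Md² = (1/12)M(a²+b²) + Md² = M·[0.0833333·[(1)² + (0.47)²] + (0.57)²] = M·0.42664.
So M = 1.109 / 0.42664 = 2.5994 kg.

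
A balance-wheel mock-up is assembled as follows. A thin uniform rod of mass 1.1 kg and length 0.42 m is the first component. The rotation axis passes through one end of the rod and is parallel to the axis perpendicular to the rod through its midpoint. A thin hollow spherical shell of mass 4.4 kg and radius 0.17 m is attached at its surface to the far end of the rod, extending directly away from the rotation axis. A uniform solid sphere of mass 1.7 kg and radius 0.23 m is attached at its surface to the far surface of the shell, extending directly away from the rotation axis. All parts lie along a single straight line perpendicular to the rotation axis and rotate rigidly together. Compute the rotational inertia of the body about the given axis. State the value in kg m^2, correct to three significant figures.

3.38

Thin rod: I_cm = (1/12)ML² = (1/12)(1.1)(0.42)² = 0.01617 kg m^2; centre at d = 0.21 m, so I = I_cm + Md² gives I = 0.01617 + (1.1)(0.21)² = 0.06468 kg m^2.
Spherical shell: I_cm = (2/3)MR² = (2/3)(4.4)(0.17)² = 0.084773 kg m^2; centre at d = 0.21 + 0.21 + 0.17 = 0.59 m, so I = I_cm + Md² gives I = 0.084773 + (4.4)(0.59)² = 1.6164 kg m^2.
Solid sphere: I_cm = (2/5)MR² = (2/5)(1.7)(0.23)² = 0.035972 kg m^2; centre at d = 0.21 + 0.21 + 0.17 + 0.17 + 0.23 = 0.99 m, so I = I_cm + Md² gives I = 0.035972 + (1.7)(0.99)² = 1.7021 kg m^2.
Total I = 0.06468 + 1.6164 + 1.7021 = 3.3832 kg m^2.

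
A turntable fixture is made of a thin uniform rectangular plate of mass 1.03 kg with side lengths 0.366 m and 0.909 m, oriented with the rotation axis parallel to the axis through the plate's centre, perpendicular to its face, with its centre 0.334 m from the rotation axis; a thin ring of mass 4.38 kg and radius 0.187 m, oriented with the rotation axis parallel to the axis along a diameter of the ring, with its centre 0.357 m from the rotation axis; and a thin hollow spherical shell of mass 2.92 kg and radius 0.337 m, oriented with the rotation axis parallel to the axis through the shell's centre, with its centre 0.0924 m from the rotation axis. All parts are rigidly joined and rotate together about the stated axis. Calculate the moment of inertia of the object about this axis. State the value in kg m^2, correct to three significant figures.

Rectangular plate: I_cm = (1/12)M(a²+b²) = (1/12)(1.03)[(0.366)² + (0.909)²] = 0.08242 kg m^2; centre at d = 0.334 m, so the parallel axis theorem gives I = 0.08242 + (1.03)(0.334)² = 0.19732 kg m^2.
Thin ring: I_cm = (1/2)MR² = (1/2)(4.38)(0.187)² = 0.076582 kg m^2; centre at d = 0.357 m, so the parallel axis theorem gives I = 0.076582 + (4.38)(0.357)² = 0.63481 kg m^2.
Spherical shell: I_cm = (2/3)MR² = (2/3)(2.92)(0.337)² = 0.22108 kg m^2; centre at d = 0.0924 m, so the parallel axis theorem gives I = 0.22108 + (2.92)(0.0924)² = 0.24601 kg m^2.
Total I = 0.19732 + 0.63481 + 0.24601 = 1.0781 kg m^2.

1.08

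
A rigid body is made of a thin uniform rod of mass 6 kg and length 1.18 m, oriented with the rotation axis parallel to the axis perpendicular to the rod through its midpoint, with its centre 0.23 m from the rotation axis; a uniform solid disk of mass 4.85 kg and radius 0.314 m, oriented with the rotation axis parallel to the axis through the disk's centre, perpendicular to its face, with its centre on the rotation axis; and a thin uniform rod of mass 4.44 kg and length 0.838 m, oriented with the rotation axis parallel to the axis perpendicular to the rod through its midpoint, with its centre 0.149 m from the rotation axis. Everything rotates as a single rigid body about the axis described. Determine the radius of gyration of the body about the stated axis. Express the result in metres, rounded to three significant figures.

Thin rod: I_cm = (1/12)ML² = (1/12)(6)(1.18)² = 0.6962 kg m^2; centre at d = 0.23 m, so I = I_cm + Md² gives I = 0.6962 + (6)(0.23)² = 1.0136 kg m^2.
Solid disk: I_cm = (1/2)MR² = (1/2)(4.85)(0.314)² = 0.2391 kg m^2; axis through the centre, so I = 0.2391 kg m^2.
Thin rod: I_cm = (1/12)ML² = (1/12)(4.44)(0.838)² = 0.25983 kg m^2; centre at d = 0.149 m, so I = I_cm + Md² gives I = 0.25983 + (4.44)(0.149)² = 0.3584 kg m^2.
Total I = 1.6111 kg m^2; total mass M = 15.29 kg.
k = √(I/M) = √(1.6111/15.29) = 0.32461 m.

0.325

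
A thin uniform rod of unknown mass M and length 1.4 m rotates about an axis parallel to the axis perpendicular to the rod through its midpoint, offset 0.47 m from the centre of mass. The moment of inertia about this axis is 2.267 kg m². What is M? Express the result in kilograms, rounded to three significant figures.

I = I_cm + Md² = (1/12)ML² + Md² = M·[0.0833333·(1.4)² + (0.47)²] = M·0.38423.
So M = 2.267 / 0.38423 = 5.9001 kg.

5.90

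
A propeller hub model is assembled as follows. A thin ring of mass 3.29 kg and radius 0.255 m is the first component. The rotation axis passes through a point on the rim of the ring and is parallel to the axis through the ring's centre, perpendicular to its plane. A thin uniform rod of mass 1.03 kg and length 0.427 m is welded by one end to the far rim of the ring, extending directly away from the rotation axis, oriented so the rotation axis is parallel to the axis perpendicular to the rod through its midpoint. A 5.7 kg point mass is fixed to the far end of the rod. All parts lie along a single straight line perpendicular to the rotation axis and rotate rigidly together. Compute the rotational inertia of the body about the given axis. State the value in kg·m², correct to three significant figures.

Thin ring: I_cm = MR² = (3.29)(0.255)² = 0.21393 kg·m²; centre at d = 0.255 m, so I = I_cm + Md² gives I = 0.21393 + (3.29)(0.255)² = 0.42786 kg·m².
Thin rod: I_cm = (1/12)ML² = (1/12)(1.03)(0.427)² = 0.01565 kg·m²; centre at d = 0.255 + 0.255 + 0.2135 = 0.7235 m, so I = I_cm + Md² gives I = 0.01565 + (1.03)(0.7235)² = 0.55481 kg·m².
Point mass: I_cm = 0; centre at d = 0.255 + 0.255 + 0.2135 + 0.2135 = 0.937 m, so I = I_cm + Md² gives I = 0 + (5.7)(0.937)² = 5.0044 kg·m².
Total I = 0.42786 + 0.55481 + 5.0044 = 5.9871 kg·m².

5.99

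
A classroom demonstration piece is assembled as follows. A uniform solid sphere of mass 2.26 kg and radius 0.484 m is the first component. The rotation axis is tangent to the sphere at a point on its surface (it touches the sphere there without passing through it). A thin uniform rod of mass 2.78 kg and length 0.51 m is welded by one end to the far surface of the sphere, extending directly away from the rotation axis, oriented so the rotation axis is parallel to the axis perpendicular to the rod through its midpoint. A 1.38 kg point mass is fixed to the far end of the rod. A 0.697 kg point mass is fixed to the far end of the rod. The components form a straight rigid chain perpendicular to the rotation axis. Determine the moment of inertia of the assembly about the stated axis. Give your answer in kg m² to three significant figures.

9.50

Solid sphere: I_cm = (2/5)MR² = (2/5)(2.26)(0.484)² = 0.21177 kg m²; centre at d = 0.484 m, so I = I_cm + Md² gives I = 0.21177 + (2.26)(0.484)² = 0.74119 kg m².
Thin rod: I_cm = (1/12)ML² = (1/12)(2.78)(0.51)² = 0.060256 kg m²; centre at d = 0.484 + 0.484 + 0.255 = 1.223 m, so I = I_cm + Md² gives I = 0.060256 + (2.78)(1.223)² = 4.2184 kg m².
Point mass: I_cm = 0; centre at d = 0.484 + 0.484 + 0.255 + 0.255 = 1.478 m, so I = I_cm + Md² gives I = 0 + (1.38)(1.478)² = 3.0146 kg m².
Point mass: I_cm = 0; centre at d = 0.484 + 0.484 + 0.255 + 0.255 = 1.478 m, so I = I_cm + Md² gives I = 0 + (0.697)(1.478)² = 1.5226 kg m².
Total I = 0.74119 + 4.2184 + 3.0146 + 1.5226 = 9.4967 kg m².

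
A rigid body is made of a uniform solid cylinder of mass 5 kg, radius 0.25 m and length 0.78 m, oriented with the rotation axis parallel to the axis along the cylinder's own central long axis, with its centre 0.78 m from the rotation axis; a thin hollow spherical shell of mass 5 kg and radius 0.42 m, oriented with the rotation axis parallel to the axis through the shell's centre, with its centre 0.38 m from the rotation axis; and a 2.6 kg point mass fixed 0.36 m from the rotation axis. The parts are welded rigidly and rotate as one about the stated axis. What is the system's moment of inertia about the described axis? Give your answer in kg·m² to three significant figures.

Solid cylinder: I_cm = (1/2)MR² = (1/2)(5)(0.25)² = 0.15625 kg·m²; centre at d = 0.78 m, so I = I_cm + Md² gives I = 0.15625 + (5)(0.78)² = 3.1983 kg·m².
Spherical shell: I_cm = (2/3)MR² = (2/3)(5)(0.42)² = 0.588 kg·m²; centre at d = 0.38 m, so I = I_cm + Md² gives I = 0.588 + (5)(0.38)² = 1.31 kg·m².
Point mass: I_cm = 0; centre at d = 0.36 m, so I = I_cm + Md² gives I = 0 + (2.6)(0.36)² = 0.33696 kg·m².
Total I = 3.1983 + 1.31 + 0.33696 = 4.8452 kg·m².

4.85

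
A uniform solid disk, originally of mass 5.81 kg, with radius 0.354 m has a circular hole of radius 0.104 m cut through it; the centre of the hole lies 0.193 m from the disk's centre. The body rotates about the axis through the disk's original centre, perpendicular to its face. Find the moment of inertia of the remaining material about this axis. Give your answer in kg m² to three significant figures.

0.343

Unpierced body about its centre: I₀ = (1/2)MR² = (1/2)(5.81)(0.354)² = 0.36404 kg m².
The removed disk has mass m = M·(r/R)² = (5.81)(0.104/0.354)² = 0.50146 kg (same uniform areal density).
Its moment of inertia about the rotation axis (parallel-axis theorem): I_hole = (1/2)mr² + md² = (1/2)(0.50146)(0.104)² + (0.50146)(0.193)² = 0.021391 kg m².
Treating the hole as negative mass, I = I₀ − I_hole = 0.36404 − 0.021391 = 0.34265 kg m².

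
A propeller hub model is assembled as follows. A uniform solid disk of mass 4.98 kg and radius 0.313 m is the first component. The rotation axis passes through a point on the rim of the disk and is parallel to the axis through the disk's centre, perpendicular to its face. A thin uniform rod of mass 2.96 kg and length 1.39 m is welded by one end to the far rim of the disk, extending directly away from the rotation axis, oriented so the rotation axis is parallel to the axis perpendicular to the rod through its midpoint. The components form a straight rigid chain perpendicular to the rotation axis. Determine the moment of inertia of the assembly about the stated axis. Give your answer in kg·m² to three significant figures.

6.37

Solid disk: I_cm = (1/2)MR² = (1/2)(4.98)(0.313)² = 0.24394 kg·m²; centre at d = 0.313 m, so the parallel axis theorem gives I = 0.24394 + (4.98)(0.313)² = 0.73183 kg·m².
Thin rod: I_cm = (1/12)ML² = (1/12)(2.96)(1.39)² = 0.47658 kg·m²; centre at d = 0.313 + 0.313 + 0.695 = 1.321 m, so the parallel axis theorem gives I = 0.47658 + (2.96)(1.321)² = 5.6419 kg·m².
Total I = 0.73183 + 5.6419 = 6.3737 kg·m².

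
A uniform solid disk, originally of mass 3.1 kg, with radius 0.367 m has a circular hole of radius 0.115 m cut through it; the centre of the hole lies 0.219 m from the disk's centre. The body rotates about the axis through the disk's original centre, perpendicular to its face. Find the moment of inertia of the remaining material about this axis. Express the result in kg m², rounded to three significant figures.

0.192

Unpierced body about its centre: I₀ = (1/2)MR² = (1/2)(3.1)(0.367)² = 0.20877 kg m².
The removed disk has mass m = M·(r/R)² = (3.1)(0.115/0.367)² = 0.30439 kg (same uniform areal density).
Its moment of inertia about the rotation axis (parallel-axis theorem): I_hole = (1/2)mr² + md² = (1/2)(0.30439)(0.115)² + (0.30439)(0.219)² = 0.016611 kg m².
Treating the hole as negative mass, I = I₀ − I_hole = 0.20877 − 0.016611 = 0.19216 kg m².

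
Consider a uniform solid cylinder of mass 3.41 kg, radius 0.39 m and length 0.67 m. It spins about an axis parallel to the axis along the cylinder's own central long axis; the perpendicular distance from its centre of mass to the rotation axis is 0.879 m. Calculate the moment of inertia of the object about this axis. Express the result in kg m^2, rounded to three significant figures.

I_cm = (1/2)MR² = (1/2)(3.41)(0.39)² = 0.25933 kg m^2; centre at d = 0.879 m, so I = I_cm + Md² gives I = 0.25933 + (3.41)(0.879)² = 2.894 kg m^2.

2.89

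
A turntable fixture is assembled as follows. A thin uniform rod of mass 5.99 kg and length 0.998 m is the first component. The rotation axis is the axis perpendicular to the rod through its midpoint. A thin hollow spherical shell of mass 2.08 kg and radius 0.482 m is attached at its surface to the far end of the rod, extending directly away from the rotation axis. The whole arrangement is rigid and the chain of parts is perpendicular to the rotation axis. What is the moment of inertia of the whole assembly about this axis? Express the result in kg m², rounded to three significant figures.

Thin rod: I_cm = (1/12)ML² = (1/12)(5.99)(0.998)² = 0.49717 kg m²; axis through the centre, so I = 0.49717 kg m².
Spherical shell: I_cm = (2/3)MR² = (2/3)(2.08)(0.482)² = 0.32216 kg m²; centre at d = 0.499 + 0.482 = 0.981 m, so the parallel axis theorem gives I = 0.32216 + (2.08)(0.981)² = 2.3239 kg m².
Total I = 0.49717 + 2.3239 = 2.821 kg m².

2.82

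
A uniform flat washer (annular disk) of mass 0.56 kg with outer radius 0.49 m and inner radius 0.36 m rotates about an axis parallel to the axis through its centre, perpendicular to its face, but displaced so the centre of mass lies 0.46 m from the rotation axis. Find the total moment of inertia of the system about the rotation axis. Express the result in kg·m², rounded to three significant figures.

0.222

I_cm = (1/2)M(R²+r²) = (1/2)(0.56)[(0.49)² + (0.36)²] = 0.10352 kg·m²; centre at d = 0.46 m, so the parallel axis theorem gives I = 0.10352 + (0.56)(0.46)² = 0.22201 kg·m².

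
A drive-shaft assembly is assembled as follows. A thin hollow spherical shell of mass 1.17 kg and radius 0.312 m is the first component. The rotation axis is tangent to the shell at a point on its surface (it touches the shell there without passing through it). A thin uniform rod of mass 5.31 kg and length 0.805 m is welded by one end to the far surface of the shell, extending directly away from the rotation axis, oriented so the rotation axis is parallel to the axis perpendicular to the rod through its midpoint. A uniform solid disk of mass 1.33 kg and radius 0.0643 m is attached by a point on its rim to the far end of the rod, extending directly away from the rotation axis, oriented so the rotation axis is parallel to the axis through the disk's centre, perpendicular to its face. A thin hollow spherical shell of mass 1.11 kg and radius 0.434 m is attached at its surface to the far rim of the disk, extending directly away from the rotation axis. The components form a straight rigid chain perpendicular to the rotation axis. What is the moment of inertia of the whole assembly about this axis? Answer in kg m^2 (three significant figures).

13.6

Spherical shell: I_cm = (2/3)MR² = (2/3)(1.17)(0.312)² = 0.075928 kg m^2; centre at d = 0.312 m, so the parallel axis theorem gives I = 0.075928 + (1.17)(0.312)² = 0.18982 kg m^2.
Thin rod: I_cm = (1/12)ML² = (1/12)(5.31)(0.805)² = 0.28675 kg m^2; centre at d = 0.312 + 0.312 + 0.4025 = 1.0265 m, so the parallel axis theorem gives I = 0.28675 + (5.31)(1.0265)² = 5.8819 kg m^2.
Solid disk: I_cm = (1/2)MR² = (1/2)(1.33)(0.0643)² = 0.0027494 kg m^2; centre at d = 0.312 + 0.312 + 0.4025 + 0.4025 + 0.0643 = 1.4933 m, so the parallel axis theorem gives I = 0.0027494 + (1.33)(1.4933)² = 2.9686 kg m^2.
Spherical shell: I_cm = (2/3)MR² = (2/3)(1.11)(0.434)² = 0.13938 kg m^2; centre at d = 0.312 + 0.312 + 0.4025 + 0.4025 + 0.0643 + 0.0643 + 0.434 = 1.9916 m, so the parallel axis theorem gives I = 0.13938 + (1.11)(1.9916)² = 4.5422 kg m^2.
Total I = 0.18982 + 5.8819 + 2.9686 + 4.5422 = 13.582 kg m^2.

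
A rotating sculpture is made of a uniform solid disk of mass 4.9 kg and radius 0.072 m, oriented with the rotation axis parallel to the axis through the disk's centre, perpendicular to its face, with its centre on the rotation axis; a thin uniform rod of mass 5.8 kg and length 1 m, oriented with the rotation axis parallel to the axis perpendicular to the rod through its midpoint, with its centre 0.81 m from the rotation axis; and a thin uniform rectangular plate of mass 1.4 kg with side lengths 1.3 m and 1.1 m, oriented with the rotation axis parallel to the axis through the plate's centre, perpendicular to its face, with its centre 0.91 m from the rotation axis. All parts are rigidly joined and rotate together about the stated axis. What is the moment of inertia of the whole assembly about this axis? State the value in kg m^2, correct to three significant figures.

Solid disk: I_cm = (1/2)MR² = (1/2)(4.9)(0.072)² = 0.012701 kg m^2; axis through the centre, so I = 0.012701 kg m^2.
Thin rod: I_cm = (1/12)ML² = (1/12)(5.8)(1)² = 0.48333 kg m^2; centre at d = 0.81 m, so I = I_cm + Md² gives I = 0.48333 + (5.8)(0.81)² = 4.2887 kg m^2.
Rectangular plate: I_cm = (1/12)M(a²+b²) = (1/12)(1.4)[(1.3)² + (1.1)²] = 0.33833 kg m^2; centre at d = 0.91 m, so I = I_cm + Md² gives I = 0.33833 + (1.4)(0.91)² = 1.4977 kg m^2.
Total I = 0.012701 + 4.2887 + 1.4977 = 5.7991 kg m^2.

5.80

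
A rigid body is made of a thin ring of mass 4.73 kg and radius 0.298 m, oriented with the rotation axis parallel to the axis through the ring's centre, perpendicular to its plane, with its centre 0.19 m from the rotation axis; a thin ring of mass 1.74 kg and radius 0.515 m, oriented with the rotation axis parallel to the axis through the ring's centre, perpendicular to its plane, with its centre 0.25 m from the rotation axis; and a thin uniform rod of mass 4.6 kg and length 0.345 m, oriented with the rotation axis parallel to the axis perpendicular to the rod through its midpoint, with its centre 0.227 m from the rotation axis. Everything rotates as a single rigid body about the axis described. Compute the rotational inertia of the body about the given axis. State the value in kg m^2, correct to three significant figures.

1.44

Thin ring: I_cm = MR² = (4.73)(0.298)² = 0.42004 kg m^2; centre at d = 0.19 m, so the parallel axis theorem gives I = 0.42004 + (4.73)(0.19)² = 0.5908 kg m^2.
Thin ring: I_cm = MR² = (1.74)(0.515)² = 0.46149 kg m^2; centre at d = 0.25 m, so the parallel axis theorem gives I = 0.46149 + (1.74)(0.25)² = 0.57024 kg m^2.
Thin rod: I_cm = (1/12)ML² = (1/12)(4.6)(0.345)² = 0.045626 kg m^2; centre at d = 0.227 m, so the parallel axis theorem gives I = 0.045626 + (4.6)(0.227)² = 0.28266 kg m^2.
Total I = 0.5908 + 0.57024 + 0.28266 = 1.4437 kg m^2.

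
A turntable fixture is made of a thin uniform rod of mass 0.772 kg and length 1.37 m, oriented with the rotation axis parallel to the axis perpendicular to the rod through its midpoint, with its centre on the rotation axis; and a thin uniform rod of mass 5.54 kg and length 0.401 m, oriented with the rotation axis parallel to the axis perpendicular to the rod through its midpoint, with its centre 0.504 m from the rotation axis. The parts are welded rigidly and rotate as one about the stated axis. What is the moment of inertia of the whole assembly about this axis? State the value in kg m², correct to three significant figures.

1.60

Thin rod: I_cm = (1/12)ML² = (1/12)(0.772)(1.37)² = 0.12075 kg m²; axis through the centre, so I = 0.12075 kg m².
Thin rod: I_cm = (1/12)ML² = (1/12)(5.54)(0.401)² = 0.074236 kg m²; centre at d = 0.504 m, so the parallel axis theorem gives I = 0.074236 + (5.54)(0.504)² = 1.4815 kg m².
Total I = 0.12075 + 1.4815 = 1.6022 kg m².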